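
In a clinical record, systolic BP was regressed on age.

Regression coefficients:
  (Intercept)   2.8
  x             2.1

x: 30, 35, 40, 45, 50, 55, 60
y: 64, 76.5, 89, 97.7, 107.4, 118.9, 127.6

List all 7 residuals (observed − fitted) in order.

x=30: ŷ = 2.8 + 2.1·30 = 65.8; r = 64 − 65.8 = -1.8
x=35: ŷ = 2.8 + 2.1·35 = 76.3; r = 76.5 − 76.3 = 0.2
x=40: ŷ = 2.8 + 2.1·40 = 86.8; r = 89 − 86.8 = 2.2
x=45: ŷ = 2.8 + 2.1·45 = 97.3; r = 97.7 − 97.3 = 0.4
x=50: ŷ = 2.8 + 2.1·50 = 107.8; r = 107.4 − 107.8 = -0.4
x=55: ŷ = 2.8 + 2.1·55 = 118.3; r = 118.9 − 118.3 = 0.6
x=60: ŷ = 2.8 + 2.1·60 = 128.8; r = 127.6 − 128.8 = -1.2

-1.8, 0.2, 2.2, 0.4, -0.4, 0.6, -1.2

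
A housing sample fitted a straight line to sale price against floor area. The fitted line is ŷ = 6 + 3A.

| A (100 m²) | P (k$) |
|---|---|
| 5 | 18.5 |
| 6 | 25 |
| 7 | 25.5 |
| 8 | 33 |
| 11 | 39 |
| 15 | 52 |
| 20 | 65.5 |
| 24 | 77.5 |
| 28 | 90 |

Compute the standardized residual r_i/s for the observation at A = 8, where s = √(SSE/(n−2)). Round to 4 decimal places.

A=5: ŷ = 6 + 3·5 = 21; r = 18.5 − 21 = -2.5
A=6: ŷ = 6 + 3·6 = 24; r = 25 − 24 = 1
A=7: ŷ = 6 + 3·7 = 27; r = 25.5 − 27 = -1.5
A=8: ŷ = 6 + 3·8 = 30; r = 33 − 30 = 3
A=11: ŷ = 6 + 3·11 = 39; r = 39 − 39 = 0
A=15: ŷ = 6 + 3·15 = 51; r = 52 − 51 = 1
A=20: ŷ = 6 + 3·20 = 66; r = 65.5 − 66 = -0.5
A=24: ŷ = 6 + 3·24 = 78; r = 77.5 − 78 = -0.5
A=28: ŷ = 6 + 3·28 = 90; r = 90 − 90 = 0
SSE = 6.25 + 1 + 2.25 + 9 + 0 + 1 + 0.25 + 0.25 + 0 = 20
s = √(20/7) = 1.69031
r/s = 3 / 1.69031 = 1.7748

1.7748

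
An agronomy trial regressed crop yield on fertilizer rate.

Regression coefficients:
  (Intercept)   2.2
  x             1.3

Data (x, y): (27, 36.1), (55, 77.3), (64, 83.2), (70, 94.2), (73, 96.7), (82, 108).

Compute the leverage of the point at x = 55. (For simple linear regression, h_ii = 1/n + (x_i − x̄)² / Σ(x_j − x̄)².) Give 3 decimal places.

x̄ = (27 + 55 + 64 + 70 + 73 + 82)/6 = 61.8333
Σ(x − x̄)² = 1213.36 + 46.6944 + 4.69444 + 66.6944 + 124.694 + 406.694 = 1862.83
h = 1/6 + (-6.83333)²/1862.83 = 0.166667 + 0.0250664 = 0.192

h = 0.192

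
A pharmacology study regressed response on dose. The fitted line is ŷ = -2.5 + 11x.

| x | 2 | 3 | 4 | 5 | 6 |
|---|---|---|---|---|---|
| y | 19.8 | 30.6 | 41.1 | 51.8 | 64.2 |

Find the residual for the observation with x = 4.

r = -0.4

ŷ = -2.5 + 11·4 = 41.5
r = 41.1 − 41.5 = -0.4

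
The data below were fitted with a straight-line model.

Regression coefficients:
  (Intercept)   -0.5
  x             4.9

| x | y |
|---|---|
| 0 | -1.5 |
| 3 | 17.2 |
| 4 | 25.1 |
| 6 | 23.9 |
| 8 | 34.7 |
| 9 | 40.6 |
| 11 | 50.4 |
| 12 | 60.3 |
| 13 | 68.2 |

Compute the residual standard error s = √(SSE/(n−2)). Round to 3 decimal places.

x=0: ŷ = -0.5 + 4.9·0 = -0.5; r = -1.5 − (-0.5) = -1
x=3: ŷ = -0.5 + 4.9·3 = 14.2; r = 17.2 − 14.2 = 3
x=4: ŷ = -0.5 + 4.9·4 = 19.1; r = 25.1 − 19.1 = 6
x=6: ŷ = -0.5 + 4.9·6 = 28.9; r = 23.9 − 28.9 = -5
x=8: ŷ = -0.5 + 4.9·8 = 38.7; r = 34.7 − 38.7 = -4
x=9: ŷ = -0.5 + 4.9·9 = 43.6; r = 40.6 − 43.6 = -3
x=11: ŷ = -0.5 + 4.9·11 = 53.4; r = 50.4 − 53.4 = -3
x=12: ŷ = -0.5 + 4.9·12 = 58.3; r = 60.3 − 58.3 = 2
x=13: ŷ = -0.5 + 4.9·13 = 63.2; r = 68.2 − 63.2 = 5
SSE = 1 + 9 + 36 + 25 + 16 + 9 + 9 + 4 + 25 = 134
s = √(134/7) = √19.1429 ≈ 4.375

s = 4.375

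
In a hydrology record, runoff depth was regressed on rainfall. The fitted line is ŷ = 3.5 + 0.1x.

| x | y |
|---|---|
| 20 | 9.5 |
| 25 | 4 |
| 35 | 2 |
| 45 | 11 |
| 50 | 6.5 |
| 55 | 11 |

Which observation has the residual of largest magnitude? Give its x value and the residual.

x=20: ŷ = 3.5 + 0.1·20 = 5.5; r = 9.5 − 5.5 = 4
x=25: ŷ = 3.5 + 0.1·25 = 6; r = 4 − 6 = -2
x=35: ŷ = 3.5 + 0.1·35 = 7; r = 2 − 7 = -5
x=45: ŷ = 3.5 + 0.1·45 = 8; r = 11 − 8 = 3
x=50: ŷ = 3.5 + 0.1·50 = 8.5; r = 6.5 − 8.5 = -2
x=55: ŷ = 3.5 + 0.1·55 = 9; r = 11 − 9 = 2
Largest |r| is 5 at x = 35, residual -5.

x = 35, r = -5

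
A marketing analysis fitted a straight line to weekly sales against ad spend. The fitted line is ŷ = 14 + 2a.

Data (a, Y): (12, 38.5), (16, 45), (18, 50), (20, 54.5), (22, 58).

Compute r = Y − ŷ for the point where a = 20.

ŷ = 14 + 2·20 = 54
r = 54.5 − 54 = 0.5

r = 0.5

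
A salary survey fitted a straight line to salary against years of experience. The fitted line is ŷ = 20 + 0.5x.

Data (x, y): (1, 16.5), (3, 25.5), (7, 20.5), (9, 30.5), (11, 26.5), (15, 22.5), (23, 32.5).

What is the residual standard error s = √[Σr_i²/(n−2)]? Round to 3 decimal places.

s = 4.561

x=1: ŷ = 20 + 0.5·1 = 20.5; r = 16.5 − 20.5 = -4
x=3: ŷ = 20 + 0.5·3 = 21.5; r = 25.5 − 21.5 = 4
x=7: ŷ = 20 + 0.5·7 = 23.5; r = 20.5 − 23.5 = -3
x=9: ŷ = 20 + 0.5·9 = 24.5; r = 30.5 − 24.5 = 6
x=11: ŷ = 20 + 0.5·11 = 25.5; r = 26.5 − 25.5 = 1
x=15: ŷ = 20 + 0.5·15 = 27.5; r = 22.5 − 27.5 = -5
x=23: ŷ = 20 + 0.5·23 = 31.5; r = 32.5 − 31.5 = 1
SSE = 16 + 16 + 9 + 36 + 1 + 25 + 1 = 104
s = √(104/5) = √20.8 ≈ 4.561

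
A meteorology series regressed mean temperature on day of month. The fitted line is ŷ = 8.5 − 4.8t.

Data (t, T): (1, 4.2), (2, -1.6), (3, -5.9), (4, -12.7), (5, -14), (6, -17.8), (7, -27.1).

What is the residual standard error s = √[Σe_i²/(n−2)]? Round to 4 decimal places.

s = 1.8439

t=1: ŷ = 8.5 − 4.8·1 = 3.7; e = 4.2 − 3.7 = 0.5
t=2: ŷ = 8.5 − 4.8·2 = -1.1; e = -1.6 − (-1.1) = -0.5
t=3: ŷ = 8.5 − 4.8·3 = -5.9; e = -5.9 − (-5.9) = 0
t=4: ŷ = 8.5 − 4.8·4 = -10.7; e = -12.7 − (-10.7) = -2
t=5: ŷ = 8.5 − 4.8·5 = -15.5; e = -14 − (-15.5) = 1.5
t=6: ŷ = 8.5 − 4.8·6 = -20.3; e = -17.8 − (-20.3) = 2.5
t=7: ŷ = 8.5 − 4.8·7 = -25.1; e = -27.1 − (-25.1) = -2
SSE = 0.25 + 0.25 + 0 + 4 + 2.25 + 6.25 + 4 = 17
s = √(17/5) = √3.4 ≈ 1.8439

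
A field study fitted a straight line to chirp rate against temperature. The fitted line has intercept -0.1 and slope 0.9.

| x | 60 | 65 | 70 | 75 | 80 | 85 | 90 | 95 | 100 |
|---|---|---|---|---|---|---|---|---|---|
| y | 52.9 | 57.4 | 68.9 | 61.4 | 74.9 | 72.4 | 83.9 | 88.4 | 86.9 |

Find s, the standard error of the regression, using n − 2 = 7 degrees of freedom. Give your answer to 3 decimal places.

x=60: ŷ = -0.1 + 0.9·60 = 53.9; e = 52.9 − 53.9 = -1
x=65: ŷ = -0.1 + 0.9·65 = 58.4; e = 57.4 − 58.4 = -1
x=70: ŷ = -0.1 + 0.9·70 = 62.9; e = 68.9 − 62.9 = 6
x=75: ŷ = -0.1 + 0.9·75 = 67.4; e = 61.4 − 67.4 = -6
x=80: ŷ = -0.1 + 0.9·80 = 71.9; e = 74.9 − 71.9 = 3
x=85: ŷ = -0.1 + 0.9·85 = 76.4; e = 72.4 − 76.4 = -4
x=90: ŷ = -0.1 + 0.9·90 = 80.9; e = 83.9 − 80.9 = 3
x=95: ŷ = -0.1 + 0.9·95 = 85.4; e = 88.4 − 85.4 = 3
x=100: ŷ = -0.1 + 0.9·100 = 89.9; e = 86.9 − 89.9 = -3
SSE = 1 + 1 + 36 + 36 + 9 + 16 + 9 + 9 + 9 = 126
s = √(126/7) = √18 ≈ 4.243

s = 4.243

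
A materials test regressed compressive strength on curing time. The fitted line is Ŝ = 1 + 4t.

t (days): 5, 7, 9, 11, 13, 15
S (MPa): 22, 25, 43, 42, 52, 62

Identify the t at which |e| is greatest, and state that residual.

t=5: Ŝ = 1 + 4·5 = 21; e = 22 − 21 = 1
t=7: Ŝ = 1 + 4·7 = 29; e = 25 − 29 = -4
t=9: Ŝ = 1 + 4·9 = 37; e = 43 − 37 = 6
t=11: Ŝ = 1 + 4·11 = 45; e = 42 − 45 = -3
t=13: Ŝ = 1 + 4·13 = 53; e = 52 − 53 = -1
t=15: Ŝ = 1 + 4·15 = 61; e = 62 − 61 = 1
Largest |e| is 6 at t = 9, residual 6.

t = 9, e = 6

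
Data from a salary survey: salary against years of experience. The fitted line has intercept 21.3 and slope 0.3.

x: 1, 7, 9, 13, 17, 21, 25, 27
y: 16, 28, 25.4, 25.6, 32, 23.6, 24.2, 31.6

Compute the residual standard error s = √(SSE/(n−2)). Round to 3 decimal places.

x=1: ŷ = 21.3 + 0.3·1 = 21.6; r = 16 − 21.6 = -5.6
x=7: ŷ = 21.3 + 0.3·7 = 23.4; r = 28 − 23.4 = 4.6
x=9: ŷ = 21.3 + 0.3·9 = 24; r = 25.4 − 24 = 1.4
x=13: ŷ = 21.3 + 0.3·13 = 25.2; r = 25.6 − 25.2 = 0.4
x=17: ŷ = 21.3 + 0.3·17 = 26.4; r = 32 − 26.4 = 5.6
x=21: ŷ = 21.3 + 0.3·21 = 27.6; r = 23.6 − 27.6 = -4
x=25: ŷ = 21.3 + 0.3·25 = 28.8; r = 24.2 − 28.8 = -4.6
x=27: ŷ = 21.3 + 0.3·27 = 29.4; r = 31.6 − 29.4 = 2.2
SSE = 31.36 + 21.16 + 1.96 + 0.16 + 31.36 + 16 + 21.16 + 4.84 = 128
s = √(128/6) = √21.3333 ≈ 4.619

s = 4.619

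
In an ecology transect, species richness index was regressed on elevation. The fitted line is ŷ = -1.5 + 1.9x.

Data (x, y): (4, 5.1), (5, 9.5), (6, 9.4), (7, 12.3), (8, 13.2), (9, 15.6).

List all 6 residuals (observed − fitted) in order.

-1, 1.5, -0.5, 0.5, -0.5, 0

x=4: ŷ = -1.5 + 1.9·4 = 6.1; r = 5.1 − 6.1 = -1
x=5: ŷ = -1.5 + 1.9·5 = 8; r = 9.5 − 8 = 1.5
x=6: ŷ = -1.5 + 1.9·6 = 9.9; r = 9.4 − 9.9 = -0.5
x=7: ŷ = -1.5 + 1.9·7 = 11.8; r = 12.3 − 11.8 = 0.5
x=8: ŷ = -1.5 + 1.9·8 = 13.7; r = 13.2 − 13.7 = -0.5
x=9: ŷ = -1.5 + 1.9·9 = 15.6; r = 15.6 − 15.6 = 0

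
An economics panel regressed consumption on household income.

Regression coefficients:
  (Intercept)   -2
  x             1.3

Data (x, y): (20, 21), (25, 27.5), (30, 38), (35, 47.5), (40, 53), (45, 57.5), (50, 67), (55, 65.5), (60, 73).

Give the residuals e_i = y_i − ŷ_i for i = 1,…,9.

x=20: ŷ = -2 + 1.3·20 = 24; e = 21 − 24 = -3
x=25: ŷ = -2 + 1.3·25 = 30.5; e = 27.5 − 30.5 = -3
x=30: ŷ = -2 + 1.3·30 = 37; e = 38 − 37 = 1
x=35: ŷ = -2 + 1.3·35 = 43.5; e = 47.5 − 43.5 = 4
x=40: ŷ = -2 + 1.3·40 = 50; e = 53 − 50 = 3
x=45: ŷ = -2 + 1.3·45 = 56.5; e = 57.5 − 56.5 = 1
x=50: ŷ = -2 + 1.3·50 = 63; e = 67 − 63 = 4
x=55: ŷ = -2 + 1.3·55 = 69.5; e = 65.5 − 69.5 = -4
x=60: ŷ = -2 + 1.3·60 = 76; e = 73 − 76 = -3

-3, -3, 1, 4, 3, 1, 4, -4, -3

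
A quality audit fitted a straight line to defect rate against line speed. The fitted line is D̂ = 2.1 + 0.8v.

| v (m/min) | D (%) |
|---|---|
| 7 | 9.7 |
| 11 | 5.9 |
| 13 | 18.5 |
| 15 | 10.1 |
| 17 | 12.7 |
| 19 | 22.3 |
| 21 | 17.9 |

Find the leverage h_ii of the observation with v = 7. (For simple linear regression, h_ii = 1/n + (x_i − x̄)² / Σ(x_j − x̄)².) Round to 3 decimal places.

h = 0.570

v̄ = (7 + 11 + 13 + 15 + 17 + 19 + 21)/7 = 14.7143
Σ(v − v̄)² = 59.5102 + 13.7959 + 2.93878 + 0.0816327 + 5.22449 + 18.3673 + 39.5102 = 139.429
h = 1/7 + (-7.71429)²/139.429 = 0.142857 + 0.426815 = 0.570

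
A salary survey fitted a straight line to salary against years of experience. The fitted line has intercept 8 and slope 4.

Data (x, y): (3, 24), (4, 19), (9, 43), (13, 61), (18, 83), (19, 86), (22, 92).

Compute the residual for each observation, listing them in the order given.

x=3: ŷ = 8 + 4·3 = 20; r = 24 − 20 = 4
x=4: ŷ = 8 + 4·4 = 24; r = 19 − 24 = -5
x=9: ŷ = 8 + 4·9 = 44; r = 43 − 44 = -1
x=13: ŷ = 8 + 4·13 = 60; r = 61 − 60 = 1
x=18: ŷ = 8 + 4·18 = 80; r = 83 − 80 = 3
x=19: ŷ = 8 + 4·19 = 84; r = 86 − 84 = 2
x=22: ŷ = 8 + 4·22 = 96; r = 92 − 96 = -4

4, -5, -1, 1, 3, 2, -4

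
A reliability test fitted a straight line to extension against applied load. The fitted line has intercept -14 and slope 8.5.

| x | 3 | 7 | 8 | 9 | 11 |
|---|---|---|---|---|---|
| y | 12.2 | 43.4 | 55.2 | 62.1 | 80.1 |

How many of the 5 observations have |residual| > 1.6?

1

x=3: ŷ = -14 + 8.5·3 = 11.5; r = 12.2 − 11.5 = 0.7
x=7: ŷ = -14 + 8.5·7 = 45.5; r = 43.4 − 45.5 = -2.1
x=8: ŷ = -14 + 8.5·8 = 54; r = 55.2 − 54 = 1.2
x=9: ŷ = -14 + 8.5·9 = 62.5; r = 62.1 − 62.5 = -0.4
x=11: ŷ = -14 + 8.5·11 = 79.5; r = 80.1 − 79.5 = 0.6
|r| > 1.6: x=7 (|r|=2.1) → 1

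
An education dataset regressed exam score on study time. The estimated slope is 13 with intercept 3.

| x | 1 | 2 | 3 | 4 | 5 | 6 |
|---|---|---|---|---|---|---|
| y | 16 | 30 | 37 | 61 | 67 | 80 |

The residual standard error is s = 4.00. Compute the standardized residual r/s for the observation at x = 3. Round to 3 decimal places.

-1.250

ŷ = 3 + 13·3 = 42
r = 37 − 42 = -5
r/s = -5 / 4.00 = -1.250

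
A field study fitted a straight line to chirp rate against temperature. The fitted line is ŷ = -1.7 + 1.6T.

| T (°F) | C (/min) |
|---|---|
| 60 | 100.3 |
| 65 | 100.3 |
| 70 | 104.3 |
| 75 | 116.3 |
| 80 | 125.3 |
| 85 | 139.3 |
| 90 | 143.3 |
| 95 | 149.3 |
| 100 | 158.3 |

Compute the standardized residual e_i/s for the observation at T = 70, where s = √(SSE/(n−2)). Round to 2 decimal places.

T=60: ŷ = -1.7 + 1.6·60 = 94.3; e = 100.3 − 94.3 = 6
T=65: ŷ = -1.7 + 1.6·65 = 102.3; e = 100.3 − 102.3 = -2
T=70: ŷ = -1.7 + 1.6·70 = 110.3; e = 104.3 − 110.3 = -6
T=75: ŷ = -1.7 + 1.6·75 = 118.3; e = 116.3 − 118.3 = -2
T=80: ŷ = -1.7 + 1.6·80 = 126.3; e = 125.3 − 126.3 = -1
T=85: ŷ = -1.7 + 1.6·85 = 134.3; e = 139.3 − 134.3 = 5
T=90: ŷ = -1.7 + 1.6·90 = 142.3; e = 143.3 − 142.3 = 1
T=95: ŷ = -1.7 + 1.6·95 = 150.3; e = 149.3 − 150.3 = -1
T=100: ŷ = -1.7 + 1.6·100 = 158.3; e = 158.3 − 158.3 = 0
SSE = 36 + 4 + 36 + 4 + 1 + 25 + 1 + 1 + 0 = 108
s = √(108/7) = 3.92792
e/s = -6 / 3.92792 = -1.53

-1.53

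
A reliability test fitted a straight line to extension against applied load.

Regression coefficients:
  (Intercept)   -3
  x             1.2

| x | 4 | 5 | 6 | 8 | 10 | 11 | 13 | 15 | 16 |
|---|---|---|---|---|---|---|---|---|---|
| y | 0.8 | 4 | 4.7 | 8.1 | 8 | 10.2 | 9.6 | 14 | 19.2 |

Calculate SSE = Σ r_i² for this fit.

x=4: ŷ = -3 + 1.2·4 = 1.8; r = 0.8 − 1.8 = -1
x=5: ŷ = -3 + 1.2·5 = 3; r = 4 − 3 = 1
x=6: ŷ = -3 + 1.2·6 = 4.2; r = 4.7 − 4.2 = 0.5
x=8: ŷ = -3 + 1.2·8 = 6.6; r = 8.1 − 6.6 = 1.5
x=10: ŷ = -3 + 1.2·10 = 9; r = 8 − 9 = -1
x=11: ŷ = -3 + 1.2·11 = 10.2; r = 10.2 − 10.2 = 0
x=13: ŷ = -3 + 1.2·13 = 12.6; r = 9.6 − 12.6 = -3
x=15: ŷ = -3 + 1.2·15 = 15; r = 14 − 15 = -1
x=16: ŷ = -3 + 1.2·16 = 16.2; r = 19.2 − 16.2 = 3
SSE = 1 + 1 + 0.25 + 2.25 + 1 + 0 + 9 + 1 + 9 = 24.5

SSE = 24.5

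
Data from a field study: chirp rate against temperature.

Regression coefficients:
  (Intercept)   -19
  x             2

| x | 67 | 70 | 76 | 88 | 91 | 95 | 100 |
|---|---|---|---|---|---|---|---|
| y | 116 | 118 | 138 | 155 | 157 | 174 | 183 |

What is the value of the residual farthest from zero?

x=67: ŷ = -19 + 2·67 = 115; e = 116 − 115 = 1
x=70: ŷ = -19 + 2·70 = 121; e = 118 − 121 = -3
x=76: ŷ = -19 + 2·76 = 133; e = 138 − 133 = 5
x=88: ŷ = -19 + 2·88 = 157; e = 155 − 157 = -2
x=91: ŷ = -19 + 2·91 = 163; e = 157 − 163 = -6
x=95: ŷ = -19 + 2·95 = 171; e = 174 − 171 = 3
x=100: ŷ = -19 + 2·100 = 181; e = 183 − 181 = 2
Largest |e| is 6 at x = 91, residual -6.

e = -6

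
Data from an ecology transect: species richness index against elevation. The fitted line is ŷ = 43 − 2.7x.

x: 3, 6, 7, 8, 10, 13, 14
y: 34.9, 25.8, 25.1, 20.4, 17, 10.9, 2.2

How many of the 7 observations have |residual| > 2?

x=3: ŷ = 43 − 2.7·3 = 34.9; r = 34.9 − 34.9 = 0
x=6: ŷ = 43 − 2.7·6 = 26.8; r = 25.8 − 26.8 = -1
x=7: ŷ = 43 − 2.7·7 = 24.1; r = 25.1 − 24.1 = 1
x=8: ŷ = 43 − 2.7·8 = 21.4; r = 20.4 − 21.4 = -1
x=10: ŷ = 43 − 2.7·10 = 16; r = 17 − 16 = 1
x=13: ŷ = 43 − 2.7·13 = 7.9; r = 10.9 − 7.9 = 3
x=14: ŷ = 43 − 2.7·14 = 5.2; r = 2.2 − 5.2 = -3
|r| > 2: x=13 (|r|=3), x=14 (|r|=3) → 2

2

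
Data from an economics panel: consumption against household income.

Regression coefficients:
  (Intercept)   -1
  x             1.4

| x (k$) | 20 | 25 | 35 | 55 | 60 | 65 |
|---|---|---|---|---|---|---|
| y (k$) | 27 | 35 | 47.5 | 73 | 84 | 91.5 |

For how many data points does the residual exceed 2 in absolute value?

1

x=20: ŷ = -1 + 1.4·20 = 27; e = 27 − 27 = 0
x=25: ŷ = -1 + 1.4·25 = 34; e = 35 − 34 = 1
x=35: ŷ = -1 + 1.4·35 = 48; e = 47.5 − 48 = -0.5
x=55: ŷ = -1 + 1.4·55 = 76; e = 73 − 76 = -3
x=60: ŷ = -1 + 1.4·60 = 83; e = 84 − 83 = 1
x=65: ŷ = -1 + 1.4·65 = 90; e = 91.5 − 90 = 1.5
|e| > 2: x=55 (|e|=3) → 1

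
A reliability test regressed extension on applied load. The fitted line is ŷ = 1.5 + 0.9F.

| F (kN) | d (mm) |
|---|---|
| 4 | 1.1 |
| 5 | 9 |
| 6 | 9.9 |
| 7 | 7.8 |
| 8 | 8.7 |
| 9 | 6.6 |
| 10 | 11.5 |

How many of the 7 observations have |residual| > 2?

4

F=4: ŷ = 1.5 + 0.9·4 = 5.1; r = 1.1 − 5.1 = -4
F=5: ŷ = 1.5 + 0.9·5 = 6; r = 9 − 6 = 3
F=6: ŷ = 1.5 + 0.9·6 = 6.9; r = 9.9 − 6.9 = 3
F=7: ŷ = 1.5 + 0.9·7 = 7.8; r = 7.8 − 7.8 = 0
F=8: ŷ = 1.5 + 0.9·8 = 8.7; r = 8.7 − 8.7 = 0
F=9: ŷ = 1.5 + 0.9·9 = 9.6; r = 6.6 − 9.6 = -3
F=10: ŷ = 1.5 + 0.9·10 = 10.5; r = 11.5 − 10.5 = 1
|r| > 2: F=4 (|r|=4), F=5 (|r|=3), F=6 (|r|=3), F=9 (|r|=3) → 4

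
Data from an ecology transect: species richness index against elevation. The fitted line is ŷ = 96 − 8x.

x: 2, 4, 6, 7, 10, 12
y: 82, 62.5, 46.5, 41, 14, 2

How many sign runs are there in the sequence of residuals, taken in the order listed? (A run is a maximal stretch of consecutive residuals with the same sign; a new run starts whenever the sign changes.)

x=2: ŷ = 96 − 8·2 = 80; e = 82 − 80 = 2
x=4: ŷ = 96 − 8·4 = 64; e = 62.5 − 64 = -1.5
x=6: ŷ = 96 − 8·6 = 48; e = 46.5 − 48 = -1.5
x=7: ŷ = 96 − 8·7 = 40; e = 41 − 40 = 1
x=10: ŷ = 96 − 8·10 = 16; e = 14 − 16 = -2
x=12: ŷ = 96 − 8·12 = 0; e = 2 − 0 = 2
Signs: + − − + − +
Runs: +×1, −×2, +×1, −×1, +×1 → 5

5 runs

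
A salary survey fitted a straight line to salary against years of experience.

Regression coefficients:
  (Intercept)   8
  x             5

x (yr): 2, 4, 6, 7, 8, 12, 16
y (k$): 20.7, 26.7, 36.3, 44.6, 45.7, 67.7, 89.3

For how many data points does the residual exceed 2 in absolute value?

2

x=2: ŷ = 8 + 5·2 = 18; r = 20.7 − 18 = 2.7
x=4: ŷ = 8 + 5·4 = 28; r = 26.7 − 28 = -1.3
x=6: ŷ = 8 + 5·6 = 38; r = 36.3 − 38 = -1.7
x=7: ŷ = 8 + 5·7 = 43; r = 44.6 − 43 = 1.6
x=8: ŷ = 8 + 5·8 = 48; r = 45.7 − 48 = -2.3
x=12: ŷ = 8 + 5·12 = 68; r = 67.7 − 68 = -0.3
x=16: ŷ = 8 + 5·16 = 88; r = 89.3 − 88 = 1.3
|r| > 2: x=2 (|r|=2.7), x=8 (|r|=2.3) → 2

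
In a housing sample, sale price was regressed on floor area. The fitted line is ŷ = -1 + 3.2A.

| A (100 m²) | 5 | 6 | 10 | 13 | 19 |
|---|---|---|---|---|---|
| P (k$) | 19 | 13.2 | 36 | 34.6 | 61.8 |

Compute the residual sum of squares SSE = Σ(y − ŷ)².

A=5: ŷ = -1 + 3.2·5 = 15; e = 19 − 15 = 4
A=6: ŷ = -1 + 3.2·6 = 18.2; e = 13.2 − 18.2 = -5
A=10: ŷ = -1 + 3.2·10 = 31; e = 36 − 31 = 5
A=13: ŷ = -1 + 3.2·13 = 40.6; e = 34.6 − 40.6 = -6
A=19: ŷ = -1 + 3.2·19 = 59.8; e = 61.8 − 59.8 = 2
SSE = 16 + 25 + 25 + 36 + 4 = 106

SSE = 106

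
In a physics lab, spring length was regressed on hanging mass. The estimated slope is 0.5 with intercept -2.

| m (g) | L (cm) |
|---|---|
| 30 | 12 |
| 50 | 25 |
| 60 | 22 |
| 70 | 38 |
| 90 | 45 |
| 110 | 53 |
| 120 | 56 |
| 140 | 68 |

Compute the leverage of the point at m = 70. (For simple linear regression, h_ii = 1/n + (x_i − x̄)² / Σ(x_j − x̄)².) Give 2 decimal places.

h = 0.14

m̄ = (30 + 50 + 60 + 70 + 90 + 110 + 120 + 140)/8 = 83.75
Σ(m − m̄)² = 2889.06 + 1139.06 + 564.062 + 189.062 + 39.0625 + 689.062 + 1314.06 + 3164.06 = 9987.5
h = 1/8 + (-13.75)²/9987.5 = 0.125 + 0.0189299 = 0.14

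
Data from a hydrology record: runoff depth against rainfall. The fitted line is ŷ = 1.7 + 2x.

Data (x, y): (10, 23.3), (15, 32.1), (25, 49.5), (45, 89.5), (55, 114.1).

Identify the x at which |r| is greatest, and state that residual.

x = 55, r = 2.4

x=10: ŷ = 1.7 + 2·10 = 21.7; r = 23.3 − 21.7 = 1.6
x=15: ŷ = 1.7 + 2·15 = 31.7; r = 32.1 − 31.7 = 0.4
x=25: ŷ = 1.7 + 2·25 = 51.7; r = 49.5 − 51.7 = -2.2
x=45: ŷ = 1.7 + 2·45 = 91.7; r = 89.5 − 91.7 = -2.2
x=55: ŷ = 1.7 + 2·55 = 111.7; r = 114.1 − 111.7 = 2.4
Largest |r| is 2.4 at x = 55, residual 2.4.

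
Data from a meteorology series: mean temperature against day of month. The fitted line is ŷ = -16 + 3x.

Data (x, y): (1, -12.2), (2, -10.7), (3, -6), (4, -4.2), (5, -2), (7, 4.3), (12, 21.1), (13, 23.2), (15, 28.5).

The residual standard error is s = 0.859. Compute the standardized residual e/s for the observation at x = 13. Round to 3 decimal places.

ŷ = -16 + 3·13 = 23
e = 23.2 − 23 = 0.2
e/s = 0.2 / 0.859 = 0.233

0.233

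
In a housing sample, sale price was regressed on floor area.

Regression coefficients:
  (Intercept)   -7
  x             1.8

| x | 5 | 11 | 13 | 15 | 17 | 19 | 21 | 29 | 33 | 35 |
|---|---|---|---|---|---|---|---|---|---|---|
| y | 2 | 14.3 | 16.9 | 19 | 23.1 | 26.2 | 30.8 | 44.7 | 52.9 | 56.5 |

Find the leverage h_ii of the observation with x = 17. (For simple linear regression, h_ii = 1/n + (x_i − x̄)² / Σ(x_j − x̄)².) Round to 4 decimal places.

h = 0.1091

x̄ = (5 + 11 + 13 + 15 + 17 + 19 + 21 + 29 + 33 + 35)/10 = 19.8
Σ(x − x̄)² = 219.04 + 77.44 + 46.24 + 23.04 + 7.84 + 0.64 + 1.44 + 84.64 + 174.24 + 231.04 = 865.6
h = 1/10 + (-2.8)²/865.6 = 0.1 + 0.0090573 = 0.1091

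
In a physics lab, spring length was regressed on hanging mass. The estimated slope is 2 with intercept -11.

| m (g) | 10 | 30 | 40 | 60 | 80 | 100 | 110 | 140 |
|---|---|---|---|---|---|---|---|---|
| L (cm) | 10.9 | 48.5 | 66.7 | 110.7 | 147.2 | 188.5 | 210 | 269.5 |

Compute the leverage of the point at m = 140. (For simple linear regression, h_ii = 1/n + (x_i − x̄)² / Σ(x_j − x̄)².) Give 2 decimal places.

m̄ = (10 + 30 + 40 + 60 + 80 + 100 + 110 + 140)/8 = 71.25
Σ(m − m̄)² = 3751.56 + 1701.56 + 976.562 + 126.562 + 76.5625 + 826.562 + 1501.56 + 4726.56 = 13687.5
h = 1/8 + (68.75)²/13687.5 = 0.125 + 0.34532 = 0.47

h = 0.47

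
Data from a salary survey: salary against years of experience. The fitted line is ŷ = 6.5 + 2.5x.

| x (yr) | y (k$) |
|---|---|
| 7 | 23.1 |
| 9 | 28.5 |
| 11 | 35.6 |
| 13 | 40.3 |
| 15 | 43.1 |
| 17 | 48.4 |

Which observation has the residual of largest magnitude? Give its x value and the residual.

x = 11, r = 1.6

x=7: ŷ = 6.5 + 2.5·7 = 24; r = 23.1 − 24 = -0.9
x=9: ŷ = 6.5 + 2.5·9 = 29; r = 28.5 − 29 = -0.5
x=11: ŷ = 6.5 + 2.5·11 = 34; r = 35.6 − 34 = 1.6
x=13: ŷ = 6.5 + 2.5·13 = 39; r = 40.3 − 39 = 1.3
x=15: ŷ = 6.5 + 2.5·15 = 44; r = 43.1 − 44 = -0.9
x=17: ŷ = 6.5 + 2.5·17 = 49; r = 48.4 − 49 = -0.6
Largest |r| is 1.6 at x = 11, residual 1.6.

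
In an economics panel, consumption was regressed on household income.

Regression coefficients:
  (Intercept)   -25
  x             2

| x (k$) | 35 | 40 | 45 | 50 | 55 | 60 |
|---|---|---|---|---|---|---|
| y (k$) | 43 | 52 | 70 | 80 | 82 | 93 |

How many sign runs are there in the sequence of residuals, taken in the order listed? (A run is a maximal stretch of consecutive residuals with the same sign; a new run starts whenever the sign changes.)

3 runs

x=35: ŷ = -25 + 2·35 = 45; r = 43 − 45 = -2
x=40: ŷ = -25 + 2·40 = 55; r = 52 − 55 = -3
x=45: ŷ = -25 + 2·45 = 65; r = 70 − 65 = 5
x=50: ŷ = -25 + 2·50 = 75; r = 80 − 75 = 5
x=55: ŷ = -25 + 2·55 = 85; r = 82 − 85 = -3
x=60: ŷ = -25 + 2·60 = 95; r = 93 − 95 = -2
Signs: − − + + − −
Runs: −×2, +×2, −×2 → 3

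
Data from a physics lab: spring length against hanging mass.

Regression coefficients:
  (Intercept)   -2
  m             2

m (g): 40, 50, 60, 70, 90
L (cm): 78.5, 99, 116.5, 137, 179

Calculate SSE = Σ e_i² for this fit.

m=40: ŷ = -2 + 2·40 = 78; e = 78.5 − 78 = 0.5
m=50: ŷ = -2 + 2·50 = 98; e = 99 − 98 = 1
m=60: ŷ = -2 + 2·60 = 118; e = 116.5 − 118 = -1.5
m=70: ŷ = -2 + 2·70 = 138; e = 137 − 138 = -1
m=90: ŷ = -2 + 2·90 = 178; e = 179 − 178 = 1
SSE = 0.25 + 1 + 2.25 + 1 + 1 = 5.5

SSE = 5.5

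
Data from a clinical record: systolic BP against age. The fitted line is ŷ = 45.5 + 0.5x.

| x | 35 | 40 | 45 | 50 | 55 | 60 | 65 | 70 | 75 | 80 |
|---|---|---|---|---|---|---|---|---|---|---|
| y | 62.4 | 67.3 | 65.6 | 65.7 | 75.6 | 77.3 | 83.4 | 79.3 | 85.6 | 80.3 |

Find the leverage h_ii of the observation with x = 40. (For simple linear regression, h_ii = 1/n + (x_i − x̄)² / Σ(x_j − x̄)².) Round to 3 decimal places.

x̄ = (35 + 40 + 45 + 50 + 55 + 60 + 65 + 70 + 75 + 80)/10 = 57.5
Σ(x − x̄)² = 506.25 + 306.25 + 156.25 + 56.25 + 6.25 + 6.25 + 56.25 + 156.25 + 306.25 + 506.25 = 2062.5
h = 1/10 + (-17.5)²/2062.5 = 0.1 + 0.148485 = 0.248

h = 0.248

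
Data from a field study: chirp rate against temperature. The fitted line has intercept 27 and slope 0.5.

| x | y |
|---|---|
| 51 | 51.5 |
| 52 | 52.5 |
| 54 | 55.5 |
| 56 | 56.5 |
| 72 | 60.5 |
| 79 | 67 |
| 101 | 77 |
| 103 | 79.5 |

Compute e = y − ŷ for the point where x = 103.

ŷ = 27 + 0.5·103 = 78.5
e = 79.5 − 78.5 = 1

e = 1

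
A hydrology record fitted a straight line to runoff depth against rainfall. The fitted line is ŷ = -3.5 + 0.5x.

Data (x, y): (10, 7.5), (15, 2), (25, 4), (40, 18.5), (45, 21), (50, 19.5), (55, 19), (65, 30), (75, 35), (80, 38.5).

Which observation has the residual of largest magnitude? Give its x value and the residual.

x = 10, r = 6

x=10: ŷ = -3.5 + 0.5·10 = 1.5; r = 7.5 − 1.5 = 6
x=15: ŷ = -3.5 + 0.5·15 = 4; r = 2 − 4 = -2
x=25: ŷ = -3.5 + 0.5·25 = 9; r = 4 − 9 = -5
x=40: ŷ = -3.5 + 0.5·40 = 16.5; r = 18.5 − 16.5 = 2
x=45: ŷ = -3.5 + 0.5·45 = 19; r = 21 − 19 = 2
x=50: ŷ = -3.5 + 0.5·50 = 21.5; r = 19.5 − 21.5 = -2
x=55: ŷ = -3.5 + 0.5·55 = 24; r = 19 − 24 = -5
x=65: ŷ = -3.5 + 0.5·65 = 29; r = 30 − 29 = 1
x=75: ŷ = -3.5 + 0.5·75 = 34; r = 35 − 34 = 1
x=80: ŷ = -3.5 + 0.5·80 = 36.5; r = 38.5 − 36.5 = 2
Largest |r| is 6 at x = 10, residual 6.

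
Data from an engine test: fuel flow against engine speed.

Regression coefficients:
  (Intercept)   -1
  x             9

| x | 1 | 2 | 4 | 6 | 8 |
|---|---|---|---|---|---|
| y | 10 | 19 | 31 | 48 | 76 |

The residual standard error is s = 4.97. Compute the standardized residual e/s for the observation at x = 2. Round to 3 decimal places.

0.402

ŷ = -1 + 9·2 = 17
e = 19 − 17 = 2
e/s = 2 / 4.97 = 0.402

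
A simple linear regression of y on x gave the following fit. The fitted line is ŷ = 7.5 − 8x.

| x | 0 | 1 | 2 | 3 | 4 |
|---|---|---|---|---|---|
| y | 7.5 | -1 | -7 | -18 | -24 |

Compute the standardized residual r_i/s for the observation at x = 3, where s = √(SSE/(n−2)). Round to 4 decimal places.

-1.1619

x=0: ŷ = 7.5 − 8·0 = 7.5; r = 7.5 − 7.5 = 0
x=1: ŷ = 7.5 − 8·1 = -0.5; r = -1 − (-0.5) = -0.5
x=2: ŷ = 7.5 − 8·2 = -8.5; r = -7 − (-8.5) = 1.5
x=3: ŷ = 7.5 − 8·3 = -16.5; r = -18 − (-16.5) = -1.5
x=4: ŷ = 7.5 − 8·4 = -24.5; r = -24 − (-24.5) = 0.5
SSE = 0 + 0.25 + 2.25 + 2.25 + 0.25 = 5
s = √(5/3) = 1.29099
r/s = -1.5 / 1.29099 = -1.1619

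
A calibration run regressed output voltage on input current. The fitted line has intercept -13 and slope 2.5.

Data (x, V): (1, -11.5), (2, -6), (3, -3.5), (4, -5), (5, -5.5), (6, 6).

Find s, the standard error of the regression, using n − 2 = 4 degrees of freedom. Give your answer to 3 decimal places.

s = 3.674

x=1: ŷ = -13 + 2.5·1 = -10.5; e = -11.5 − (-10.5) = -1
x=2: ŷ = -13 + 2.5·2 = -8; e = -6 − (-8) = 2
x=3: ŷ = -13 + 2.5·3 = -5.5; e = -3.5 − (-5.5) = 2
x=4: ŷ = -13 + 2.5·4 = -3; e = -5 − (-3) = -2
x=5: ŷ = -13 + 2.5·5 = -0.5; e = -5.5 − (-0.5) = -5
x=6: ŷ = -13 + 2.5·6 = 2; e = 6 − 2 = 4
SSE = 1 + 4 + 4 + 4 + 25 + 16 = 54
s = √(54/4) = √13.5 ≈ 3.674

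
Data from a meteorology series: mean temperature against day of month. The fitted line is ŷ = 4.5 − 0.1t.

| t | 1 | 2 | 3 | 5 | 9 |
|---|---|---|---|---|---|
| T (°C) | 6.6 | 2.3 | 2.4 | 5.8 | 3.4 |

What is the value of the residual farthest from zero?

e = 2.2

t=1: ŷ = 4.5 − 0.1·1 = 4.4; e = 6.6 − 4.4 = 2.2
t=2: ŷ = 4.5 − 0.1·2 = 4.3; e = 2.3 − 4.3 = -2
t=3: ŷ = 4.5 − 0.1·3 = 4.2; e = 2.4 − 4.2 = -1.8
t=5: ŷ = 4.5 − 0.1·5 = 4; e = 5.8 − 4 = 1.8
t=9: ŷ = 4.5 − 0.1·9 = 3.6; e = 3.4 − 3.6 = -0.2
Largest |e| is 2.2 at t = 1, residual 2.2.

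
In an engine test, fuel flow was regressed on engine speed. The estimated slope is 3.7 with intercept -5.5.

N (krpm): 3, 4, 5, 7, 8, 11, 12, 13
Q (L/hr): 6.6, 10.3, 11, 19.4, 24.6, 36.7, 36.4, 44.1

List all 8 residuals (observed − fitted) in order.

1, 1, -2, -1, 0.5, 1.5, -2.5, 1.5

N=3: ŷ = -5.5 + 3.7·3 = 5.6; r = 6.6 − 5.6 = 1
N=4: ŷ = -5.5 + 3.7·4 = 9.3; r = 10.3 − 9.3 = 1
N=5: ŷ = -5.5 + 3.7·5 = 13; r = 11 − 13 = -2
N=7: ŷ = -5.5 + 3.7·7 = 20.4; r = 19.4 − 20.4 = -1
N=8: ŷ = -5.5 + 3.7·8 = 24.1; r = 24.6 − 24.1 = 0.5
N=11: ŷ = -5.5 + 3.7·11 = 35.2; r = 36.7 − 35.2 = 1.5
N=12: ŷ = -5.5 + 3.7·12 = 38.9; r = 36.4 − 38.9 = -2.5
N=13: ŷ = -5.5 + 3.7·13 = 42.6; r = 44.1 − 42.6 = 1.5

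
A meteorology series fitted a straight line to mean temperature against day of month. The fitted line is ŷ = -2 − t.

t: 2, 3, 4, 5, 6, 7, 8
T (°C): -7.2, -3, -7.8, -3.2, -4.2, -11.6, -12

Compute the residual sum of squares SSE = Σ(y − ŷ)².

t=2: ŷ = -2 − 2 = -4; r = -7.2 − (-4) = -3.2
t=3: ŷ = -2 − 3 = -5; r = -3 − (-5) = 2
t=4: ŷ = -2 − 4 = -6; r = -7.8 − (-6) = -1.8
t=5: ŷ = -2 − 5 = -7; r = -3.2 − (-7) = 3.8
t=6: ŷ = -2 − 6 = -8; r = -4.2 − (-8) = 3.8
t=7: ŷ = -2 − 7 = -9; r = -11.6 − (-9) = -2.6
t=8: ŷ = -2 − 8 = -10; r = -12 − (-10) = -2
SSE = 10.24 + 4 + 3.24 + 14.44 + 14.44 + 6.76 + 4 = 57.12

SSE = 57.12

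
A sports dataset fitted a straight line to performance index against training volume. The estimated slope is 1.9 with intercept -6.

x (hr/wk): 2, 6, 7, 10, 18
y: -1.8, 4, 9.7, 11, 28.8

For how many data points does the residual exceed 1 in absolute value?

3

x=2: ŷ = -6 + 1.9·2 = -2.2; r = -1.8 − (-2.2) = 0.4
x=6: ŷ = -6 + 1.9·6 = 5.4; r = 4 − 5.4 = -1.4
x=7: ŷ = -6 + 1.9·7 = 7.3; r = 9.7 − 7.3 = 2.4
x=10: ŷ = -6 + 1.9·10 = 13; r = 11 − 13 = -2
x=18: ŷ = -6 + 1.9·18 = 28.2; r = 28.8 − 28.2 = 0.6
|r| > 1: x=6 (|r|=1.4), x=7 (|r|=2.4), x=10 (|r|=2) → 3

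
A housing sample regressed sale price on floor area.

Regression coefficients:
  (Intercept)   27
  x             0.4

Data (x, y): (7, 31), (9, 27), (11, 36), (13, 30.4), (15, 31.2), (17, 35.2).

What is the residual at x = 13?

ŷ = 27 + 0.4·13 = 32.2
r = 30.4 − 32.2 = -1.8

r = -1.8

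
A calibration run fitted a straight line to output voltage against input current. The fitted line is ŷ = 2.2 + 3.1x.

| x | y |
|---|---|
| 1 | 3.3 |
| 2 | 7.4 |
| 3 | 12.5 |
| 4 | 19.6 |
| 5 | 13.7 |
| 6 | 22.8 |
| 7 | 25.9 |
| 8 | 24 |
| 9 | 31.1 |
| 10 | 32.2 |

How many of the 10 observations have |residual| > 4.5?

x=1: ŷ = 2.2 + 3.1·1 = 5.3; e = 3.3 − 5.3 = -2
x=2: ŷ = 2.2 + 3.1·2 = 8.4; e = 7.4 − 8.4 = -1
x=3: ŷ = 2.2 + 3.1·3 = 11.5; e = 12.5 − 11.5 = 1
x=4: ŷ = 2.2 + 3.1·4 = 14.6; e = 19.6 − 14.6 = 5
x=5: ŷ = 2.2 + 3.1·5 = 17.7; e = 13.7 − 17.7 = -4
x=6: ŷ = 2.2 + 3.1·6 = 20.8; e = 22.8 − 20.8 = 2
x=7: ŷ = 2.2 + 3.1·7 = 23.9; e = 25.9 − 23.9 = 2
x=8: ŷ = 2.2 + 3.1·8 = 27; e = 24 − 27 = -3
x=9: ŷ = 2.2 + 3.1·9 = 30.1; e = 31.1 − 30.1 = 1
x=10: ŷ = 2.2 + 3.1·10 = 33.2; e = 32.2 − 33.2 = -1
|e| > 4.5: x=4 (|e|=5) → 1

1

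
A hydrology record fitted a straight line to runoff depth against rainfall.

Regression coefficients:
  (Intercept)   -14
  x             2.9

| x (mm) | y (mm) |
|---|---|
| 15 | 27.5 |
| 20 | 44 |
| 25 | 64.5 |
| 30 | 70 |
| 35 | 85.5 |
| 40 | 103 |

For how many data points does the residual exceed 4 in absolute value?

1

x=15: ŷ = -14 + 2.9·15 = 29.5; e = 27.5 − 29.5 = -2
x=20: ŷ = -14 + 2.9·20 = 44; e = 44 − 44 = 0
x=25: ŷ = -14 + 2.9·25 = 58.5; e = 64.5 − 58.5 = 6
x=30: ŷ = -14 + 2.9·30 = 73; e = 70 − 73 = -3
x=35: ŷ = -14 + 2.9·35 = 87.5; e = 85.5 − 87.5 = -2
x=40: ŷ = -14 + 2.9·40 = 102; e = 103 − 102 = 1
|e| > 4: x=25 (|e|=6) → 1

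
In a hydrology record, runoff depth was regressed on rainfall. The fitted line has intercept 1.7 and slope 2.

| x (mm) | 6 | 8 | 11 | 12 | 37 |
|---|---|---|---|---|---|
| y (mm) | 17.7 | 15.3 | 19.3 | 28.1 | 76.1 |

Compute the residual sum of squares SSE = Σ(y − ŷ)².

SSE = 47.04

x=6: ŷ = 1.7 + 2·6 = 13.7; r = 17.7 − 13.7 = 4
x=8: ŷ = 1.7 + 2·8 = 17.7; r = 15.3 − 17.7 = -2.4
x=11: ŷ = 1.7 + 2·11 = 23.7; r = 19.3 − 23.7 = -4.4
x=12: ŷ = 1.7 + 2·12 = 25.7; r = 28.1 − 25.7 = 2.4
x=37: ŷ = 1.7 + 2·37 = 75.7; r = 76.1 − 75.7 = 0.4
SSE = 16 + 5.76 + 19.36 + 5.76 + 0.16 = 47.04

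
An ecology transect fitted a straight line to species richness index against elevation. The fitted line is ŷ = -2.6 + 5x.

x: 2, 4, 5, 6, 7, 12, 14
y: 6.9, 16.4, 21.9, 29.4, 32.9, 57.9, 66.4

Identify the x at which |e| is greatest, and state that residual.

x = 6, e = 2

x=2: ŷ = -2.6 + 5·2 = 7.4; e = 6.9 − 7.4 = -0.5
x=4: ŷ = -2.6 + 5·4 = 17.4; e = 16.4 − 17.4 = -1
x=5: ŷ = -2.6 + 5·5 = 22.4; e = 21.9 − 22.4 = -0.5
x=6: ŷ = -2.6 + 5·6 = 27.4; e = 29.4 − 27.4 = 2
x=7: ŷ = -2.6 + 5·7 = 32.4; e = 32.9 − 32.4 = 0.5
x=12: ŷ = -2.6 + 5·12 = 57.4; e = 57.9 − 57.4 = 0.5
x=14: ŷ = -2.6 + 5·14 = 67.4; e = 66.4 − 67.4 = -1
Largest |e| is 2 at x = 6, residual 2.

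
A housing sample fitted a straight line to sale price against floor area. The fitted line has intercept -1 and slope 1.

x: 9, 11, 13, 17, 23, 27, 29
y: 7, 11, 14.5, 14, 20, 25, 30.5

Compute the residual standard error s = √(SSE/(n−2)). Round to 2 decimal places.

x=9: ŷ = -1 + 9 = 8; e = 7 − 8 = -1
x=11: ŷ = -1 + 11 = 10; e = 11 − 10 = 1
x=13: ŷ = -1 + 13 = 12; e = 14.5 − 12 = 2.5
x=17: ŷ = -1 + 17 = 16; e = 14 − 16 = -2
x=23: ŷ = -1 + 23 = 22; e = 20 − 22 = -2
x=27: ŷ = -1 + 27 = 26; e = 25 − 26 = -1
x=29: ŷ = -1 + 29 = 28; e = 30.5 − 28 = 2.5
SSE = 1 + 1 + 6.25 + 4 + 4 + 1 + 6.25 = 23.5
s = √(23.5/5) = √4.7 ≈ 2.17

s = 2.17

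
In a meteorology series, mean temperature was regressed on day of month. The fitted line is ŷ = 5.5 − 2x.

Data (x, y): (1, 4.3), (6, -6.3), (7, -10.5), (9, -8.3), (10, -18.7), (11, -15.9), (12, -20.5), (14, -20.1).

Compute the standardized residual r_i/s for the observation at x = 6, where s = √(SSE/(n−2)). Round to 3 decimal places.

0.069

x=1: ŷ = 5.5 − 2·1 = 3.5; r = 4.3 − 3.5 = 0.8
x=6: ŷ = 5.5 − 2·6 = -6.5; r = -6.3 − (-6.5) = 0.2
x=7: ŷ = 5.5 − 2·7 = -8.5; r = -10.5 − (-8.5) = -2
x=9: ŷ = 5.5 − 2·9 = -12.5; r = -8.3 − (-12.5) = 4.2
x=10: ŷ = 5.5 − 2·10 = -14.5; r = -18.7 − (-14.5) = -4.2
x=11: ŷ = 5.5 − 2·11 = -16.5; r = -15.9 − (-16.5) = 0.6
x=12: ŷ = 5.5 − 2·12 = -18.5; r = -20.5 − (-18.5) = -2
x=14: ŷ = 5.5 − 2·14 = -22.5; r = -20.1 − (-22.5) = 2.4
SSE = 0.64 + 0.04 + 4 + 17.64 + 17.64 + 0.36 + 4 + 5.76 = 50.08
s = √(50.08/6) = 2.88906
r/s = 0.2 / 2.88906 = 0.069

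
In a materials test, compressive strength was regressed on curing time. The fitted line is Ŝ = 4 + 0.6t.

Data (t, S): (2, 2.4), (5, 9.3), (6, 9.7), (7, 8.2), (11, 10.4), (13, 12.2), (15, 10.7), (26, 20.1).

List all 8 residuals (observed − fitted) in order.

t=2: Ŝ = 4 + 0.6·2 = 5.2; e = 2.4 − 5.2 = -2.8
t=5: Ŝ = 4 + 0.6·5 = 7; e = 9.3 − 7 = 2.3
t=6: Ŝ = 4 + 0.6·6 = 7.6; e = 9.7 − 7.6 = 2.1
t=7: Ŝ = 4 + 0.6·7 = 8.2; e = 8.2 − 8.2 = 0
t=11: Ŝ = 4 + 0.6·11 = 10.6; e = 10.4 − 10.6 = -0.2
t=13: Ŝ = 4 + 0.6·13 = 11.8; e = 12.2 − 11.8 = 0.4
t=15: Ŝ = 4 + 0.6·15 = 13; e = 10.7 − 13 = -2.3
t=26: Ŝ = 4 + 0.6·26 = 19.6; e = 20.1 − 19.6 = 0.5

-2.8, 2.3, 2.1, 0, -0.2, 0.4, -2.3, 0.5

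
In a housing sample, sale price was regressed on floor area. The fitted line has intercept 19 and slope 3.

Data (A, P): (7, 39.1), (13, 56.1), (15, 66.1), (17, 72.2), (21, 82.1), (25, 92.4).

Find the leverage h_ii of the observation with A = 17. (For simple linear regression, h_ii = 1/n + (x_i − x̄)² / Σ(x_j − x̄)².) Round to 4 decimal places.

h = 0.1689

Ā = (7 + 13 + 15 + 17 + 21 + 25)/6 = 16.3333
Σ(A − Ā)² = 87.1111 + 11.1111 + 1.77778 + 0.444444 + 21.7778 + 75.1111 = 197.333
h = 1/6 + (0.666667)²/197.333 = 0.166667 + 0.00225225 = 0.1689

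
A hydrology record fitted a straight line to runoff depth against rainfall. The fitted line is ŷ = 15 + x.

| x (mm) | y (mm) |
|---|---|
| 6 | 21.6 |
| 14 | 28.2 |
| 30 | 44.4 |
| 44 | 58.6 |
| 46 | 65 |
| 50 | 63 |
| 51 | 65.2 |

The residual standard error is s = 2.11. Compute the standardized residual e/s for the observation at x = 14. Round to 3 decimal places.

ŷ = 15 + 14 = 29
e = 28.2 − 29 = -0.8
e/s = -0.8 / 2.11 = -0.379

-0.379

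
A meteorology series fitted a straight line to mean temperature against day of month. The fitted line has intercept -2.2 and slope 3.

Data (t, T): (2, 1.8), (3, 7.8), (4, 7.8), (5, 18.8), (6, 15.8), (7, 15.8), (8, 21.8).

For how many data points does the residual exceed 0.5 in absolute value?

t=2: ŷ = -2.2 + 3·2 = 3.8; e = 1.8 − 3.8 = -2
t=3: ŷ = -2.2 + 3·3 = 6.8; e = 7.8 − 6.8 = 1
t=4: ŷ = -2.2 + 3·4 = 9.8; e = 7.8 − 9.8 = -2
t=5: ŷ = -2.2 + 3·5 = 12.8; e = 18.8 − 12.8 = 6
t=6: ŷ = -2.2 + 3·6 = 15.8; e = 15.8 − 15.8 = 0
t=7: ŷ = -2.2 + 3·7 = 18.8; e = 15.8 − 18.8 = -3
t=8: ŷ = -2.2 + 3·8 = 21.8; e = 21.8 − 21.8 = 0
|e| > 0.5: t=2 (|e|=2), t=3 (|e|=1), t=4 (|e|=2), t=5 (|e|=6), t=7 (|e|=3) → 5

5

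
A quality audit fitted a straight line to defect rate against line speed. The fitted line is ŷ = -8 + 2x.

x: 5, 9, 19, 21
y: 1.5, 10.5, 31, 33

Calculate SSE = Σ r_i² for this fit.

x=5: ŷ = -8 + 2·5 = 2; r = 1.5 − 2 = -0.5
x=9: ŷ = -8 + 2·9 = 10; r = 10.5 − 10 = 0.5
x=19: ŷ = -8 + 2·19 = 30; r = 31 − 30 = 1
x=21: ŷ = -8 + 2·21 = 34; r = 33 − 34 = -1
SSE = 0.25 + 0.25 + 1 + 1 = 2.5

SSE = 2.5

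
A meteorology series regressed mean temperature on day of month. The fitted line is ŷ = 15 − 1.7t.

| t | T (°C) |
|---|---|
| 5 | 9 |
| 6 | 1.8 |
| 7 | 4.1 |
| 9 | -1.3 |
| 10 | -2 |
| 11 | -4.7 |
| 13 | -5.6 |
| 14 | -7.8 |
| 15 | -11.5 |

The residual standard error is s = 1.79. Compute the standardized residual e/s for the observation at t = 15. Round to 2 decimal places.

ŷ = 15 − 1.7·15 = -10.5
e = -11.5 − (-10.5) = -1
e/s = -1 / 1.79 = -0.56

-0.56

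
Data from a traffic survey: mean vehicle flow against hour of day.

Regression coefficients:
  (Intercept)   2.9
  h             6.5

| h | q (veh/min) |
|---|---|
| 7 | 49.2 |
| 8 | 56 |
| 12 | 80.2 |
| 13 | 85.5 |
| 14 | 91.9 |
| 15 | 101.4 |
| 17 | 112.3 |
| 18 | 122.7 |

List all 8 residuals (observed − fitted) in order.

h=7: ŷ = 2.9 + 6.5·7 = 48.4; e = 49.2 − 48.4 = 0.8
h=8: ŷ = 2.9 + 6.5·8 = 54.9; e = 56 − 54.9 = 1.1
h=12: ŷ = 2.9 + 6.5·12 = 80.9; e = 80.2 − 80.9 = -0.7
h=13: ŷ = 2.9 + 6.5·13 = 87.4; e = 85.5 − 87.4 = -1.9
h=14: ŷ = 2.9 + 6.5·14 = 93.9; e = 91.9 − 93.9 = -2
h=15: ŷ = 2.9 + 6.5·15 = 100.4; e = 101.4 − 100.4 = 1
h=17: ŷ = 2.9 + 6.5·17 = 113.4; e = 112.3 − 113.4 = -1.1
h=18: ŷ = 2.9 + 6.5·18 = 119.9; e = 122.7 − 119.9 = 2.8

0.8, 1.1, -0.7, -1.9, -2, 1, -1.1, 2.8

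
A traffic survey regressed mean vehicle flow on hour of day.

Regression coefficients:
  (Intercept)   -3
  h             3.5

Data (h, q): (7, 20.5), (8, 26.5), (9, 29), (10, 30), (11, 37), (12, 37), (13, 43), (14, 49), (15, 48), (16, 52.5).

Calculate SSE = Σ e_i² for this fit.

SSE = 25.5

h=7: q̂ = -3 + 3.5·7 = 21.5; e = 20.5 − 21.5 = -1
h=8: q̂ = -3 + 3.5·8 = 25; e = 26.5 − 25 = 1.5
h=9: q̂ = -3 + 3.5·9 = 28.5; e = 29 − 28.5 = 0.5
h=10: q̂ = -3 + 3.5·10 = 32; e = 30 − 32 = -2
h=11: q̂ = -3 + 3.5·11 = 35.5; e = 37 − 35.5 = 1.5
h=12: q̂ = -3 + 3.5·12 = 39; e = 37 − 39 = -2
h=13: q̂ = -3 + 3.5·13 = 42.5; e = 43 − 42.5 = 0.5
h=14: q̂ = -3 + 3.5·14 = 46; e = 49 − 46 = 3
h=15: q̂ = -3 + 3.5·15 = 49.5; e = 48 − 49.5 = -1.5
h=16: q̂ = -3 + 3.5·16 = 53; e = 52.5 − 53 = -0.5
SSE = 1 + 2.25 + 0.25 + 4 + 2.25 + 4 + 0.25 + 9 + 2.25 + 0.25 = 25.5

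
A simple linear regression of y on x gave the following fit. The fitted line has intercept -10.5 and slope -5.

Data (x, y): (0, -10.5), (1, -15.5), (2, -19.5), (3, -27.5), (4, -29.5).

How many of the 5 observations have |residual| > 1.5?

x=0: ŷ = -10.5 − 5·0 = -10.5; r = -10.5 − (-10.5) = 0
x=1: ŷ = -10.5 − 5·1 = -15.5; r = -15.5 − (-15.5) = 0
x=2: ŷ = -10.5 − 5·2 = -20.5; r = -19.5 − (-20.5) = 1
x=3: ŷ = -10.5 − 5·3 = -25.5; r = -27.5 − (-25.5) = -2
x=4: ŷ = -10.5 − 5·4 = -30.5; r = -29.5 − (-30.5) = 1
|r| > 1.5: x=3 (|r|=2) → 1

1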